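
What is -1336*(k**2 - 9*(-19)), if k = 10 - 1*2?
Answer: -313960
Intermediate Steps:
k = 8 (k = 10 - 2 = 8)
-1336*(k**2 - 9*(-19)) = -1336*(8**2 - 9*(-19)) = -1336*(64 + 171) = -1336*235 = -313960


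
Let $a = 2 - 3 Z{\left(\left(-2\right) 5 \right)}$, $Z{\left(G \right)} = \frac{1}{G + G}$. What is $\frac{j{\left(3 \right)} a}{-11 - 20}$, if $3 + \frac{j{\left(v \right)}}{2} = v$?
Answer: $0$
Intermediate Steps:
$Z{\left(G \right)} = \frac{1}{2 G}$
$j{\left(v \right)} = -6 + 2 v$
$a = \frac{43}{20}$ ($a = 2 - 3 \frac{1}{2 \left(\left(-2\right) 5\right)} = 2 - 3 \frac{1}{2 \left(-10\right)} = 2 - 3 \cdot \frac{1}{2} \left(- \frac{1}{10}\right) = 2 - - \frac{3}{20} = 2 + \frac{3}{20} = \frac{43}{20} \approx 2.15$)
$\frac{j{\left(3 \right)} a}{-11 - 20} = \frac{\left(-6 + 2 \cdot 3\right) \frac{43}{20}}{-11 - 20} = \frac{\left(-6 + 6\right) \frac{43}{20}}{-31} = 0 \cdot \frac{43}{20} \left(- \frac{1}{31}\right) = 0 \left(- \frac{1}{31}\right) = 0$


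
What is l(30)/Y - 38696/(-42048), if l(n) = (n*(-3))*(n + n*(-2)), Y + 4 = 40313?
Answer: 209165833/211864104 ≈ 0.98726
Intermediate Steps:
Y = 40309 (Y = -4 + 40313 = 40309)
l(n) = 3*n² (l(n) = (-3*n)*(n - 2*n) = (-3*n)*(-n) = 3*n²)
l(30)/Y - 38696/(-42048) = (3*30²)/40309 - 38696/(-42048) = (3*900)*(1/40309) - 38696*(-1/42048) = 2700*(1/40309) + 4837/5256 = 2700/40309 + 4837/5256 = 209165833/211864104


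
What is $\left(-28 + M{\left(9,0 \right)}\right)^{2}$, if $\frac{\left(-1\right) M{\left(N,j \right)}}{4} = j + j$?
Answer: $784$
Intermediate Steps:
$M{\left(N,j \right)} = - 8 j$ ($M{\left(N,j \right)} = - 4 \left(j + j\right) = - 4 \cdot 2 j = - 8 j$)
$\left(-28 + M{\left(9,0 \right)}\right)^{2} = \left(-28 - 0\right)^{2} = \left(-28 + 0\right)^{2} = \left(-28\right)^{2} = 784$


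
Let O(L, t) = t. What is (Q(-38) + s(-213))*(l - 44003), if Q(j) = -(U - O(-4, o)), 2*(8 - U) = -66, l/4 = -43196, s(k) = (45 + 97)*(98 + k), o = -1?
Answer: 3549236764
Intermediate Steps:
s(k) = 13916 + 142*k (s(k) = 142*(98 + k) = 13916 + 142*k)
l = -172784 (l = 4*(-43196) = -172784)
U = 41 (U = 8 - 1/2*(-66) = 8 + 33 = 41)
Q(j) = -42 (Q(j) = -(41 - 1*(-1)) = -(41 + 1) = -1*42 = -42)
(Q(-38) + s(-213))*(l - 44003) = (-42 + (13916 + 142*(-213)))*(-172784 - 44003) = (-42 + (13916 - 30246))*(-216787) = (-42 - 16330)*(-216787) = -16372*(-216787) = 3549236764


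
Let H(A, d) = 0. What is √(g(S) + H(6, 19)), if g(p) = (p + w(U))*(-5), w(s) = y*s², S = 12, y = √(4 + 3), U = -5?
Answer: √(-60 - 125*√7) ≈ 19.767*I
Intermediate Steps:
y = √7 ≈ 2.6458
w(s) = √7*s²
g(p) = -125*√7 - 5*p (g(p) = (p + √7*(-5)²)*(-5) = (p + √7*25)*(-5) = (p + 25*√7)*(-5) = -125*√7 - 5*p)
√(g(S) + H(6, 19)) = √((-125*√7 - 5*12) + 0) = √((-125*√7 - 60) + 0) = √((-60 - 125*√7) + 0) = √(-60 - 125*√7)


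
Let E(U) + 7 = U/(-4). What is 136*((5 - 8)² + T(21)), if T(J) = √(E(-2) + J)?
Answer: 1224 + 68*√58 ≈ 1741.9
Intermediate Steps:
E(U) = -7 - U/4 (E(U) = -7 + U/(-4) = -7 + U*(-¼) = -7 - U/4)
T(J) = √(-13/2 + J) (T(J) = √((-7 - ¼*(-2)) + J) = √((-7 + ½) + J) = √(-13/2 + J))
136*((5 - 8)² + T(21)) = 136*((5 - 8)² + √(-26 + 4*21)/2) = 136*((-3)² + √(-26 + 84)/2) = 136*(9 + √58/2) = 1224 + 68*√58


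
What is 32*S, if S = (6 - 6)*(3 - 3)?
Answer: 0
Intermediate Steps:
S = 0 (S = 0*0 = 0)
32*S = 32*0 = 0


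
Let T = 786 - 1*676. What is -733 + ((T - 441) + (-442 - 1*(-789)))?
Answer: -717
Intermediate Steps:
T = 110 (T = 786 - 676 = 110)
-733 + ((T - 441) + (-442 - 1*(-789))) = -733 + ((110 - 441) + (-442 - 1*(-789))) = -733 + (-331 + (-442 + 789)) = -733 + (-331 + 347) = -733 + 16 = -717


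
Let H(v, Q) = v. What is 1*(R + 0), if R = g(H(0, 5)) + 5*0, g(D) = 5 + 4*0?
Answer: 5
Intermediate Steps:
g(D) = 5 (g(D) = 5 + 0 = 5)
R = 5 (R = 5 + 5*0 = 5 + 0 = 5)
1*(R + 0) = 1*(5 + 0) = 1*5 = 5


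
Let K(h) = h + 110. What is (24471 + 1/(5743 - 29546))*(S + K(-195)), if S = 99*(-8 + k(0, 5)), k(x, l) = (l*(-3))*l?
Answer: -4835775626024/23803 ≈ -2.0316e+8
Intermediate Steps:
k(x, l) = -3*l² (k(x, l) = (-3*l)*l = -3*l²)
S = -8217 (S = 99*(-8 - 3*5²) = 99*(-8 - 3*25) = 99*(-8 - 75) = 99*(-83) = -8217)
K(h) = 110 + h
(24471 + 1/(5743 - 29546))*(S + K(-195)) = (24471 + 1/(5743 - 29546))*(-8217 + (110 - 195)) = (24471 + 1/(-23803))*(-8217 - 85) = (24471 - 1/23803)*(-8302) = (582483212/23803)*(-8302) = -4835775626024/23803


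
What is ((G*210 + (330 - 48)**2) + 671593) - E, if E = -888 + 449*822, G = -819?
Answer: 210937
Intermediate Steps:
E = 368190 (E = -888 + 369078 = 368190)
((G*210 + (330 - 48)**2) + 671593) - E = ((-819*210 + (330 - 48)**2) + 671593) - 1*368190 = ((-171990 + 282**2) + 671593) - 368190 = ((-171990 + 79524) + 671593) - 368190 = (-92466 + 671593) - 368190 = 579127 - 368190 = 210937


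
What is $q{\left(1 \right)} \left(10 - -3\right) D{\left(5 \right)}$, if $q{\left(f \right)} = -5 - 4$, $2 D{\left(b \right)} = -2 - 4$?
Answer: $351$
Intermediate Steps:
$D{\left(b \right)} = -3$ ($D{\left(b \right)} = \frac{-2 - 4}{2} = \frac{1}{2} \left(-6\right) = -3$)
$q{\left(f \right)} = -9$
$q{\left(1 \right)} \left(10 - -3\right) D{\left(5 \right)} = - 9 \left(10 - -3\right) \left(-3\right) = - 9 \left(10 + 3\right) \left(-3\right) = \left(-9\right) 13 \left(-3\right) = \left(-117\right) \left(-3\right) = 351$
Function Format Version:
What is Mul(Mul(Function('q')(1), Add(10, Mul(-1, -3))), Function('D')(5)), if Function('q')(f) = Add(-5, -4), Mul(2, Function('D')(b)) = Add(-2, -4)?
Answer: 351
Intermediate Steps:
Function('D')(b) = -3 (Function('D')(b) = Mul(Rational(1, 2), Add(-2, -4)) = Mul(Rational(1, 2), -6) = -3)
Function('q')(f) = -9
Mul(Mul(Function('q')(1), Add(10, Mul(-1, -3))), Function('D')(5)) = Mul(Mul(-9, Add(10, Mul(-1, -3))), -3) = Mul(Mul(-9, Add(10, 3)), -3) = Mul(Mul(-9, 13), -3) = Mul(-117, -3) = 351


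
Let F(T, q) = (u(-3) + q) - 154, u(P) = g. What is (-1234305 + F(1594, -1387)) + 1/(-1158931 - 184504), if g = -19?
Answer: -1660304296276/1343435 ≈ -1.2359e+6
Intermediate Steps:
u(P) = -19
F(T, q) = -173 + q (F(T, q) = (-19 + q) - 154 = -173 + q)
(-1234305 + F(1594, -1387)) + 1/(-1158931 - 184504) = (-1234305 + (-173 - 1387)) + 1/(-1158931 - 184504) = (-1234305 - 1560) + 1/(-1343435) = -1235865 - 1/1343435 = -1660304296276/1343435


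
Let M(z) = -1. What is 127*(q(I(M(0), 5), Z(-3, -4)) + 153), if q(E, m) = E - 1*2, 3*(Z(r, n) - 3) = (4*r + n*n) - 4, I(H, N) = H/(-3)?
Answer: 57658/3 ≈ 19219.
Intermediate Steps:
I(H, N) = -H/3 (I(H, N) = H*(-1/3) = -H/3)
Z(r, n) = 5/3 + n**2/3 + 4*r/3 (Z(r, n) = 3 + ((4*r + n*n) - 4)/3 = 3 + ((4*r + n**2) - 4)/3 = 3 + ((n**2 + 4*r) - 4)/3 = 3 + (-4 + n**2 + 4*r)/3 = 3 + (-4/3 + n**2/3 + 4*r/3) = 5/3 + n**2/3 + 4*r/3)
q(E, m) = -2 + E (q(E, m) = E - 2 = -2 + E)
127*(q(I(M(0), 5), Z(-3, -4)) + 153) = 127*((-2 - 1/3*(-1)) + 153) = 127*((-2 + 1/3) + 153) = 127*(-5/3 + 153) = 127*(454/3) = 57658/3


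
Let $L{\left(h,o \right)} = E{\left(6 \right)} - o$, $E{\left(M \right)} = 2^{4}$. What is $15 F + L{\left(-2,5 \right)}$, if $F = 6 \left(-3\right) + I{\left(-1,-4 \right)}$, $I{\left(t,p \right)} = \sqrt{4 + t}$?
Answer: $-259 + 15 \sqrt{3} \approx -233.02$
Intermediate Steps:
$E{\left(M \right)} = 16$
$L{\left(h,o \right)} = 16 - o$
$F = -18 + \sqrt{3}$ ($F = 6 \left(-3\right) + \sqrt{4 - 1} = -18 + \sqrt{3} \approx -16.268$)
$15 F + L{\left(-2,5 \right)} = 15 \left(-18 + \sqrt{3}\right) + \left(16 - 5\right) = \left(-270 + 15 \sqrt{3}\right) + \left(16 - 5\right) = \left(-270 + 15 \sqrt{3}\right) + 11 = -259 + 15 \sqrt{3}$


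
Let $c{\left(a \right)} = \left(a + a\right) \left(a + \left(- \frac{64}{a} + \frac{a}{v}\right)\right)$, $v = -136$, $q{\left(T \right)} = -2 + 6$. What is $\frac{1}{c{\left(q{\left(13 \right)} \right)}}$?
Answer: $- \frac{17}{1636} \approx -0.010391$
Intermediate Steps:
$q{\left(T \right)} = 4$
$c{\left(a \right)} = 2 a \left(- \frac{64}{a} + \frac{135 a}{136}\right)$ ($c{\left(a \right)} = \left(a + a\right) \left(a + \left(- \frac{64}{a} + \frac{a}{-136}\right)\right) = 2 a \left(a + \left(- \frac{64}{a} + a \left(- \frac{1}{136}\right)\right)\right) = 2 a \left(a - \left(\frac{64}{a} + \frac{a}{136}\right)\right) = 2 a \left(- \frac{64}{a} + \frac{135 a}{136}\right)$)
$\frac{1}{c{\left(q{\left(13 \right)} \right)}} = \frac{1}{-128 + \frac{135 \cdot 4^{2}}{68}} = \frac{1}{-128 + \frac{135}{68} \cdot 16} = \frac{1}{-128 + \frac{540}{17}} = \frac{1}{- \frac{1636}{17}} = - \frac{17}{1636}$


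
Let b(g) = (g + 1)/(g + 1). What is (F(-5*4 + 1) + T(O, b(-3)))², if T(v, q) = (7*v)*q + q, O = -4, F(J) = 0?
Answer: 729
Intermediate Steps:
b(g) = 1 (b(g) = (1 + g)/(1 + g) = 1)
T(v, q) = q + 7*q*v (T(v, q) = 7*q*v + q = q + 7*q*v)
(F(-5*4 + 1) + T(O, b(-3)))² = (0 + 1*(1 + 7*(-4)))² = (0 + 1*(1 - 28))² = (0 + 1*(-27))² = (0 - 27)² = (-27)² = 729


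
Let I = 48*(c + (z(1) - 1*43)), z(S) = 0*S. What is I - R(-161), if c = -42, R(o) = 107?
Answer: -4187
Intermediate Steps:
z(S) = 0
I = -4080 (I = 48*(-42 + (0 - 1*43)) = 48*(-42 + (0 - 43)) = 48*(-42 - 43) = 48*(-85) = -4080)
I - R(-161) = -4080 - 1*107 = -4080 - 107 = -4187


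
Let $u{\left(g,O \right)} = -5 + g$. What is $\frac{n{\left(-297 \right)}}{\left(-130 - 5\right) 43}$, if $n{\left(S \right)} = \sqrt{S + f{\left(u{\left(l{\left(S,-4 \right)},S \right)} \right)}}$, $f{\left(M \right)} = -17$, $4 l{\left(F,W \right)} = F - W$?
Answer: $- \frac{i \sqrt{314}}{5805} \approx - 0.0030525 i$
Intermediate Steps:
$l{\left(F,W \right)} = - \frac{W}{4} + \frac{F}{4}$ ($l{\left(F,W \right)} = \frac{F - W}{4} = - \frac{W}{4} + \frac{F}{4}$)
$n{\left(S \right)} = \sqrt{-17 + S}$ ($n{\left(S \right)} = \sqrt{S - 17} = \sqrt{-17 + S}$)
$\frac{n{\left(-297 \right)}}{\left(-130 - 5\right) 43} = \frac{\sqrt{-17 - 297}}{\left(-130 - 5\right) 43} = \frac{\sqrt{-314}}{\left(-135\right) 43} = \frac{i \sqrt{314}}{-5805} = i \sqrt{314} \left(- \frac{1}{5805}\right) = - \frac{i \sqrt{314}}{5805}$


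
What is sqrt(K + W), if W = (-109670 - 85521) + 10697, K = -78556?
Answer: 5*I*sqrt(10522) ≈ 512.88*I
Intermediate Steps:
W = -184494 (W = -195191 + 10697 = -184494)
sqrt(K + W) = sqrt(-78556 - 184494) = sqrt(-263050) = 5*I*sqrt(10522)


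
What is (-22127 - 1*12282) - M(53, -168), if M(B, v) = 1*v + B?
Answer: -34294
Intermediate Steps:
M(B, v) = B + v (M(B, v) = v + B = B + v)
(-22127 - 1*12282) - M(53, -168) = (-22127 - 1*12282) - (53 - 168) = (-22127 - 12282) - 1*(-115) = -34409 + 115 = -34294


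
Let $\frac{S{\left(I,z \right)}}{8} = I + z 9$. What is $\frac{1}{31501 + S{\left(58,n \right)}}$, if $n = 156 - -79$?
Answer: $\frac{1}{48885} \approx 2.0456 \cdot 10^{-5}$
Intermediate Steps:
$n = 235$ ($n = 156 + 79 = 235$)
$S{\left(I,z \right)} = 8 I + 72 z$ ($S{\left(I,z \right)} = 8 \left(I + z 9\right) = 8 \left(I + 9 z\right) = 8 I + 72 z$)
$\frac{1}{31501 + S{\left(58,n \right)}} = \frac{1}{31501 + \left(8 \cdot 58 + 72 \cdot 235\right)} = \frac{1}{31501 + \left(464 + 16920\right)} = \frac{1}{31501 + 17384} = \frac{1}{48885}$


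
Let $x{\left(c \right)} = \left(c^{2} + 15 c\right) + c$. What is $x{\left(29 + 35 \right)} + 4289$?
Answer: $9409$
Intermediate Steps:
$x{\left(c \right)} = c^{2} + 16 c$
$x{\left(29 + 35 \right)} + 4289 = \left(29 + 35\right) \left(16 + \left(29 + 35\right)\right) + 4289 = 64 \left(16 + 64\right) + 4289 = 64 \cdot 80 + 4289 = 5120 + 4289 = 9409$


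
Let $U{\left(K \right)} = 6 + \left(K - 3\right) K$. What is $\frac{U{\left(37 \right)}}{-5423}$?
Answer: $- \frac{1264}{5423} \approx -0.23308$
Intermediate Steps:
$U{\left(K \right)} = 6 + K \left(-3 + K\right)$ ($U{\left(K \right)} = 6 + \left(K - 3\right) K = 6 + \left(-3 + K\right) K = 6 + K \left(-3 + K\right)$)
$\frac{U{\left(37 \right)}}{-5423} = \frac{6 + 37^{2} - 111}{-5423} = \left(6 + 1369 - 111\right) \left(- \frac{1}{5423}\right) = 1264 \left(- \frac{1}{5423}\right) = - \frac{1264}{5423}$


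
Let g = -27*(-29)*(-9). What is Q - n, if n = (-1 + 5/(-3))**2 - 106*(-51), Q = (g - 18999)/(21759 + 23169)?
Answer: -40537717/7488 ≈ -5413.7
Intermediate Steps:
g = -7047 (g = 783*(-9) = -7047)
Q = -1447/2496 (Q = (-7047 - 18999)/(21759 + 23169) = -26046/44928 = -26046*1/44928 = -1447/2496 ≈ -0.57973)
n = 48718/9 (n = (-1 + 5*(-1/3))**2 + 5406 = (-1 - 5/3)**2 + 5406 = (-8/3)**2 + 5406 = 64/9 + 5406 = 48718/9 ≈ 5413.1)
Q - n = -1447/2496 - 1*48718/9 = -1447/2496 - 48718/9 = -40537717/7488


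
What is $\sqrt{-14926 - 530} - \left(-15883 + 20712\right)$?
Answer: $-4829 + 4 i \sqrt{966} \approx -4829.0 + 124.32 i$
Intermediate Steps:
$\sqrt{-14926 - 530} - \left(-15883 + 20712\right) = \sqrt{-15456} - 4829 = 4 i \sqrt{966} - 4829 = -4829 + 4 i \sqrt{966}$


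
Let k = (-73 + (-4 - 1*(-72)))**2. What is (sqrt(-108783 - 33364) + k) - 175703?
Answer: -175678 + I*sqrt(142147) ≈ -1.7568e+5 + 377.02*I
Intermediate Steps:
k = 25 (k = (-73 + (-4 + 72))**2 = (-73 + 68)**2 = (-5)**2 = 25)
(sqrt(-108783 - 33364) + k) - 175703 = (sqrt(-108783 - 33364) + 25) - 175703 = (sqrt(-142147) + 25) - 175703 = (I*sqrt(142147) + 25) - 175703 = (25 + I*sqrt(142147)) - 175703 = -175678 + I*sqrt(142147)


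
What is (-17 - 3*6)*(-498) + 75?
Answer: 17505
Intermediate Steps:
(-17 - 3*6)*(-498) + 75 = (-17 - 18)*(-498) + 75 = -35*(-498) + 75 = 17430 + 75 = 17505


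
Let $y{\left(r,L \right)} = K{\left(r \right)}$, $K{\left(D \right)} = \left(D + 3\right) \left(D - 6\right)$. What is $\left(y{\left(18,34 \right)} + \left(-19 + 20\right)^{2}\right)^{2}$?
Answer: $64009$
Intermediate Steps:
$K{\left(D \right)} = \left(-6 + D\right) \left(3 + D\right)$ ($K{\left(D \right)} = \left(3 + D\right) \left(-6 + D\right) = \left(-6 + D\right) \left(3 + D\right)$)
$y{\left(r,L \right)} = -18 + r^{2} - 3 r$
$\left(y{\left(18,34 \right)} + \left(-19 + 20\right)^{2}\right)^{2} = \left(\left(-18 + 18^{2} - 54\right) + \left(-19 + 20\right)^{2}\right)^{2} = \left(\left(-18 + 324 - 54\right) + 1^{2}\right)^{2} = \left(252 + 1\right)^{2} = 253^{2} = 64009$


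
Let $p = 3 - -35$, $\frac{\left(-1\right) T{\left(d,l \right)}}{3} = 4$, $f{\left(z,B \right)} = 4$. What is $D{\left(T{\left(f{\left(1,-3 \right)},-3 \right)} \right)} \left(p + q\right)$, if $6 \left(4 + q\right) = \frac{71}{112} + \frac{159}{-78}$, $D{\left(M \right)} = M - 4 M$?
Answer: $\frac{884937}{728} \approx 1215.6$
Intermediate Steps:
$T{\left(d,l \right)} = -12$ ($T{\left(d,l \right)} = \left(-3\right) 4 = -12$)
$D{\left(M \right)} = - 3 M$
$p = 38$ ($p = 3 + 35 = 38$)
$q = - \frac{36989}{8736}$ ($q = -4 + \frac{\frac{71}{112} + \frac{159}{-78}}{6} = -4 + \frac{71 \cdot \frac{1}{112} + 159 \left(- \frac{1}{78}\right)}{6} = -4 + \frac{\frac{71}{112} - \frac{53}{26}}{6} = -4 + \frac{1}{6} \left(- \frac{2045}{1456}\right) = -4 - \frac{2045}{8736} = - \frac{36989}{8736} \approx -4.2341$)
$D{\left(T{\left(f{\left(1,-3 \right)},-3 \right)} \right)} \left(p + q\right) = \left(-3\right) \left(-12\right) \left(38 - \frac{36989}{8736}\right) = 36 \cdot \frac{294979}{8736} = \frac{884937}{728}$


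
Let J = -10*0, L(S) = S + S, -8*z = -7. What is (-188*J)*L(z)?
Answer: 0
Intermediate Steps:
z = 7/8 (z = -⅛*(-7) = 7/8 ≈ 0.87500)
L(S) = 2*S
J = 0
(-188*J)*L(z) = (-188*0)*(2*(7/8)) = 0*(7/4) = 0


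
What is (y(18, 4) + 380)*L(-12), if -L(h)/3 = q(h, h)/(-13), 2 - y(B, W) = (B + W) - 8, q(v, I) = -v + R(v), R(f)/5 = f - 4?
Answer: -75072/13 ≈ -5774.8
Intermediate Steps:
R(f) = -20 + 5*f (R(f) = 5*(f - 4) = 5*(-4 + f) = -20 + 5*f)
q(v, I) = -20 + 4*v (q(v, I) = -v + (-20 + 5*v) = -20 + 4*v)
y(B, W) = 10 - B - W (y(B, W) = 2 - ((B + W) - 8) = 2 - (-8 + B + W) = 2 + (8 - B - W) = 10 - B - W)
L(h) = -60/13 + 12*h/13 (L(h) = -3*(-20 + 4*h)/(-13) = -3*(-20 + 4*h)*(-1)/13 = -3*(20/13 - 4*h/13) = -60/13 + 12*h/13)
(y(18, 4) + 380)*L(-12) = ((10 - 1*18 - 1*4) + 380)*(-60/13 + (12/13)*(-12)) = ((10 - 18 - 4) + 380)*(-60/13 - 144/13) = (-12 + 380)*(-204/13) = 368*(-204/13) = -75072/13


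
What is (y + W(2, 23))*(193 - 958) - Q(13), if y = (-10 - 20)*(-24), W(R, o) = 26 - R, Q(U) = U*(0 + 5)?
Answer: -569225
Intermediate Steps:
Q(U) = 5*U (Q(U) = U*5 = 5*U)
y = 720 (y = -30*(-24) = 720)
(y + W(2, 23))*(193 - 958) - Q(13) = (720 + (26 - 1*2))*(193 - 958) - 5*13 = (720 + (26 - 2))*(-765) - 1*65 = (720 + 24)*(-765) - 65 = 744*(-765) - 65 = -569160 - 65 = -569225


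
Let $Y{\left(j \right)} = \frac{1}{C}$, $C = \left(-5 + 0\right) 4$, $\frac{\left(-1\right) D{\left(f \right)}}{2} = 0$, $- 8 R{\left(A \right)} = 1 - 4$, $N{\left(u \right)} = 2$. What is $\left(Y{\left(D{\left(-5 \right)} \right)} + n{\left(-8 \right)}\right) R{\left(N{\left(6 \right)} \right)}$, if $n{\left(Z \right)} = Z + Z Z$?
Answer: $\frac{3357}{160} \approx 20.981$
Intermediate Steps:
$R{\left(A \right)} = \frac{3}{8}$ ($R{\left(A \right)} = - \frac{1 - 4}{8} = \left(- \frac{1}{8}\right) \left(-3\right) = \frac{3}{8}$)
$D{\left(f \right)} = 0$ ($D{\left(f \right)} = \left(-2\right) 0 = 0$)
$n{\left(Z \right)} = Z + Z^{2}$
$C = -20$ ($C = \left(-5\right) 4 = -20$)
$Y{\left(j \right)} = - \frac{1}{20}$ ($Y{\left(j \right)} = \frac{1}{-20} = - \frac{1}{20}$)
$\left(Y{\left(D{\left(-5 \right)} \right)} + n{\left(-8 \right)}\right) R{\left(N{\left(6 \right)} \right)} = \left(- \frac{1}{20} - 8 \left(1 - 8\right)\right) \frac{3}{8} = \left(- \frac{1}{20} - -56\right) \frac{3}{8} = \left(- \frac{1}{20} + 56\right) \frac{3}{8} = \frac{1119}{20} \cdot \frac{3}{8} = \frac{3357}{160}$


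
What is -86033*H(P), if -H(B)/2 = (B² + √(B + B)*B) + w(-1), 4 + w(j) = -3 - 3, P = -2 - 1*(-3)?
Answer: -1548594 + 172066*√2 ≈ -1.3053e+6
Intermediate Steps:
P = 1 (P = -2 + 3 = 1)
w(j) = -10 (w(j) = -4 + (-3 - 3) = -4 - 6 = -10)
H(B) = 20 - 2*B² - 2*√2*B^(3/2) (H(B) = -2*((B² + √(B + B)*B) - 10) = -2*((B² + √(2*B)*B) - 10) = -2*((B² + (√2*√B)*B) - 10) = -2*((B² + √2*B^(3/2)) - 10) = -2*(-10 + B² + √2*B^(3/2)) = 20 - 2*B² - 2*√2*B^(3/2))
-86033*H(P) = -86033*(20 - 2*1² - 2*√2*1^(3/2)) = -86033*(20 - 2*1 - 2*√2*1) = -86033*(20 - 2 - 2*√2) = -86033*(18 - 2*√2) = -1548594 + 172066*√2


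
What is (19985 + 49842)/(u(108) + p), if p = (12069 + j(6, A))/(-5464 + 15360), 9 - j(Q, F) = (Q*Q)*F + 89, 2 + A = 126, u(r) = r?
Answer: 691007992/1076293 ≈ 642.03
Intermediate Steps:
A = 124 (A = -2 + 126 = 124)
j(Q, F) = -80 - F*Q² (j(Q, F) = 9 - ((Q*Q)*F + 89) = 9 - (Q²*F + 89) = 9 - (F*Q² + 89) = 9 - (89 + F*Q²) = 9 + (-89 - F*Q²) = -80 - F*Q²)
p = 7525/9896 (p = (12069 + (-80 - 1*124*6²))/(-5464 + 15360) = (12069 + (-80 - 1*124*36))/9896 = (12069 + (-80 - 4464))*(1/9896) = (12069 - 4544)*(1/9896) = 7525*(1/9896) = 7525/9896 ≈ 0.76041)
(19985 + 49842)/(u(108) + p) = (19985 + 49842)/(108 + 7525/9896) = 69827/(1076293/9896) = 69827*(9896/1076293) = 691007992/1076293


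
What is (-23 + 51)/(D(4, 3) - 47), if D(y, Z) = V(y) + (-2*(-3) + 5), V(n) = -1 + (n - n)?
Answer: -28/37 ≈ -0.75676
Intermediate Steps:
V(n) = -1 (V(n) = -1 + 0 = -1)
D(y, Z) = 10 (D(y, Z) = -1 + (-2*(-3) + 5) = -1 + (6 + 5) = -1 + 11 = 10)
(-23 + 51)/(D(4, 3) - 47) = (-23 + 51)/(10 - 47) = 28/(-37) = 28*(-1/37) = -28/37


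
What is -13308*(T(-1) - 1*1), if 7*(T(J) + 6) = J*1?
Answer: 665400/7 ≈ 95057.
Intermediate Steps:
T(J) = -6 + J/7 (T(J) = -6 + (J*1)/7 = -6 + J/7)
-13308*(T(-1) - 1*1) = -13308*((-6 + (⅐)*(-1)) - 1*1) = -13308*((-6 - ⅐) - 1) = -13308*(-43/7 - 1) = -13308*(-50/7) = 665400/7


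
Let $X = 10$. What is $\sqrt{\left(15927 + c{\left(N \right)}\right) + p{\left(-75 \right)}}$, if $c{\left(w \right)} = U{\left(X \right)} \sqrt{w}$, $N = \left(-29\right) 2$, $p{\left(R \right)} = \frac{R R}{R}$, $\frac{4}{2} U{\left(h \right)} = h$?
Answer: $\sqrt{15852 + 5 i \sqrt{58}} \approx 125.9 + 0.1512 i$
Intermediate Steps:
$U{\left(h \right)} = \frac{h}{2}$
$p{\left(R \right)} = R$ ($p{\left(R \right)} = \frac{R^{2}}{R} = R$)
$N = -58$
$c{\left(w \right)} = 5 \sqrt{w}$ ($c{\left(w \right)} = \frac{1}{2} \cdot 10 \sqrt{w} = 5 \sqrt{w}$)
$\sqrt{\left(15927 + c{\left(N \right)}\right) + p{\left(-75 \right)}} = \sqrt{\left(15927 + 5 \sqrt{-58}\right) - 75} = \sqrt{\left(15927 + 5 i \sqrt{58}\right) - 75} = \sqrt{15852 + 5 i \sqrt{58}}$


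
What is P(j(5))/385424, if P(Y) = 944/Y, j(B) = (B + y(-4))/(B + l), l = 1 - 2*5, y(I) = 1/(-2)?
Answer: -472/216801 ≈ -0.0021771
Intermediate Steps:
y(I) = -1/2
l = -9 (l = 1 - 10 = -9)
j(B) = (-1/2 + B)/(-9 + B) (j(B) = (B - 1/2)/(B - 9) = (-1/2 + B)/(-9 + B))
P(j(5))/385424 = (944/(((-1/2 + 5)/(-9 + 5))))/385424 = (944/(((9/2)/(-4))))*(1/385424) = (944/((-1/4*9/2)))*(1/385424) = (944/(-9/8))*(1/385424) = (944*(-8/9))*(1/385424) = -7552/9*1/385424 = -472/216801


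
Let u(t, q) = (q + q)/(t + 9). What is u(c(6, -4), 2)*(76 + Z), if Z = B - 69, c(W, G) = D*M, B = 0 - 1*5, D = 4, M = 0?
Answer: 8/9 ≈ 0.88889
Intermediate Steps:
B = -5 (B = 0 - 5 = -5)
c(W, G) = 0 (c(W, G) = 4*0 = 0)
u(t, q) = 2*q/(9 + t) (u(t, q) = (2*q)/(9 + t) = 2*q/(9 + t))
Z = -74 (Z = -5 - 69 = -74)
u(c(6, -4), 2)*(76 + Z) = (2*2/(9 + 0))*(76 - 74) = (2*2/9)*2 = (2*2*(⅑))*2 = (4/9)*2 = 8/9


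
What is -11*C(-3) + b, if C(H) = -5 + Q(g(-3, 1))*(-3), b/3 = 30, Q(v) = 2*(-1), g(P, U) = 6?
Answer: 79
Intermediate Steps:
Q(v) = -2
b = 90 (b = 3*30 = 90)
C(H) = 1 (C(H) = -5 - 2*(-3) = -5 + 6 = 1)
-11*C(-3) + b = -11*1 + 90 = -11 + 90 = 79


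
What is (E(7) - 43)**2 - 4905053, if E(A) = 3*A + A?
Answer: -4904828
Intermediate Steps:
E(A) = 4*A
(E(7) - 43)**2 - 4905053 = (4*7 - 43)**2 - 4905053 = (28 - 43)**2 - 4905053 = (-15)**2 - 4905053 = 225 - 4905053 = -4904828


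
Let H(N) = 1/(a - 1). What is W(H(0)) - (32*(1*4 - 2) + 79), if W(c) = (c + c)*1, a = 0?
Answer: -145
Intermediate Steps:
H(N) = -1 (H(N) = 1/(0 - 1) = 1/(-1) = -1)
W(c) = 2*c (W(c) = (2*c)*1 = 2*c)
W(H(0)) - (32*(1*4 - 2) + 79) = 2*(-1) - (32*(1*4 - 2) + 79) = -2 - (32*(4 - 2) + 79) = -2 - (32*2 + 79) = -2 - (64 + 79) = -2 - 1*143 = -2 - 143 = -145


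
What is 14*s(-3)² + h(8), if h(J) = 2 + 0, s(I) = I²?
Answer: 1136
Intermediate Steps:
h(J) = 2
14*s(-3)² + h(8) = 14*((-3)²)² + 2 = 14*9² + 2 = 14*81 + 2 = 1134 + 2 = 1136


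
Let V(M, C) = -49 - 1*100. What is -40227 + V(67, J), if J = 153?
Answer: -40376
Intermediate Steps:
V(M, C) = -149 (V(M, C) = -49 - 100 = -149)
-40227 + V(67, J) = -40227 - 149 = -40376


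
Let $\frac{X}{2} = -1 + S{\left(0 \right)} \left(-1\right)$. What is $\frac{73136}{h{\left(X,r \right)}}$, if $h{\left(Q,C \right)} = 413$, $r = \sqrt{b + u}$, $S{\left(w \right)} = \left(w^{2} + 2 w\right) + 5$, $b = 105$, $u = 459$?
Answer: $\frac{10448}{59} \approx 177.08$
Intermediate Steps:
$S{\left(w \right)} = 5 + w^{2} + 2 w$
$X = -12$ ($X = 2 \left(-1 + \left(5 + 0^{2} + 2 \cdot 0\right) \left(-1\right)\right) = 2 \left(-1 + \left(5 + 0 + 0\right) \left(-1\right)\right) = 2 \left(-1 + 5 \left(-1\right)\right) = 2 \left(-1 - 5\right) = 2 \left(-6\right) = -12$)
$r = 2 \sqrt{141}$ ($r = \sqrt{105 + 459} = \sqrt{564} = 2 \sqrt{141} \approx 23.749$)
$\frac{73136}{h{\left(X,r \right)}} = \frac{73136}{413} = 73136 \cdot \frac{1}{413} = \frac{10448}{59}$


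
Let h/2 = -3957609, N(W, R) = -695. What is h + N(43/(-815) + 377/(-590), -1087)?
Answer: -7915913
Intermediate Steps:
h = -7915218 (h = 2*(-3957609) = -7915218)
h + N(43/(-815) + 377/(-590), -1087) = -7915218 - 695 = -7915913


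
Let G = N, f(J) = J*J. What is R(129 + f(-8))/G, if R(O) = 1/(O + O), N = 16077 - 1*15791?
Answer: 1/110396 ≈ 9.0583e-6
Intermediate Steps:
f(J) = J**2
N = 286 (N = 16077 - 15791 = 286)
G = 286
R(O) = 1/(2*O)
R(129 + f(-8))/G = (1/(2*(129 + (-8)**2)))/286 = (1/(2*(129 + 64)))*(1/286) = ((1/2)/193)*(1/286) = ((1/2)*(1/193))*(1/286) = (1/386)*(1/286) = 1/110396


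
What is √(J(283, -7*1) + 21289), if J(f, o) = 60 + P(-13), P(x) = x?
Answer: 2*√5334 ≈ 146.07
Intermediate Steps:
J(f, o) = 47 (J(f, o) = 60 - 13 = 47)
√(J(283, -7*1) + 21289) = √(47 + 21289) = √21336 = 2*√5334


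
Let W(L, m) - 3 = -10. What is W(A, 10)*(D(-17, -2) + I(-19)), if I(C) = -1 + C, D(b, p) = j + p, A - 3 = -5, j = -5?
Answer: 189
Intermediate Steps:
A = -2 (A = 3 - 5 = -2)
W(L, m) = -7 (W(L, m) = 3 - 10 = -7)
D(b, p) = -5 + p
W(A, 10)*(D(-17, -2) + I(-19)) = -7*((-5 - 2) + (-1 - 19)) = -7*(-7 - 20) = -7*(-27) = 189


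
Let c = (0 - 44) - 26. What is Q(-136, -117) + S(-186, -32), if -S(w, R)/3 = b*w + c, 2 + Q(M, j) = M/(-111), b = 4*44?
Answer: 10924312/111 ≈ 98417.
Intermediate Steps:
b = 176
c = -70 (c = -44 - 26 = -70)
Q(M, j) = -2 - M/111 (Q(M, j) = -2 + M/(-111) = -2 + M*(-1/111) = -2 - M/111)
S(w, R) = 210 - 528*w (S(w, R) = -3*(176*w - 70) = -3*(-70 + 176*w) = 210 - 528*w)
Q(-136, -117) + S(-186, -32) = (-2 - 1/111*(-136)) + (210 - 528*(-186)) = (-2 + 136/111) + (210 + 98208) = -86/111 + 98418 = 10924312/111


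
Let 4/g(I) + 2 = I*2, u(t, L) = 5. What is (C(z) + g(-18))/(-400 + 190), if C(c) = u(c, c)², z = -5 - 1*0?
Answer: -473/3990 ≈ -0.11855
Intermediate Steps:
z = -5 (z = -5 + 0 = -5)
g(I) = 4/(-2 + 2*I) (g(I) = 4/(-2 + I*2) = 4/(-2 + 2*I))
C(c) = 25 (C(c) = 5² = 25)
(C(z) + g(-18))/(-400 + 190) = (25 + 2/(-1 - 18))/(-400 + 190) = (25 + 2/(-19))/(-210) = (25 + 2*(-1/19))*(-1/210) = (25 - 2/19)*(-1/210) = (473/19)*(-1/210) = -473/3990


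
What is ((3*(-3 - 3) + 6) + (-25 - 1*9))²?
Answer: 2116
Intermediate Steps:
((3*(-3 - 3) + 6) + (-25 - 1*9))² = ((3*(-6) + 6) + (-25 - 9))² = ((-18 + 6) - 34)² = (-12 - 34)² = (-46)² = 2116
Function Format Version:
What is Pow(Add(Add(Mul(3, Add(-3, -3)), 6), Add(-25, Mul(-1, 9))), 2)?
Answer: 2116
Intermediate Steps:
Pow(Add(Add(Mul(3, Add(-3, -3)), 6), Add(-25, Mul(-1, 9))), 2) = Pow(Add(Add(Mul(3, -6), 6), Add(-25, -9)), 2) = Pow(Add(Add(-18, 6), -34), 2) = Pow(Add(-12, -34), 2) = Pow(-46, 2) = 2116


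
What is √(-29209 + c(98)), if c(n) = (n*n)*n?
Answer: √911983 ≈ 954.98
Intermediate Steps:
c(n) = n³ (c(n) = n²*n = n³)
√(-29209 + c(98)) = √(-29209 + 98³) = √(-29209 + 941192) = √911983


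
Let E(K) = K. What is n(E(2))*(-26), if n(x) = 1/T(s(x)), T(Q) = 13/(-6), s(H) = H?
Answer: 12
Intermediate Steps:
T(Q) = -13/6 (T(Q) = 13*(-⅙) = -13/6)
n(x) = -6/13 (n(x) = 1/(-13/6) = -6/13)
n(E(2))*(-26) = -6/13*(-26) = 12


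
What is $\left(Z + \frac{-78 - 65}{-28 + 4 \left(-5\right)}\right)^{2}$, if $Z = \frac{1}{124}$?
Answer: $\frac{19758025}{2214144} \approx 8.9236$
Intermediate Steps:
$Z = \frac{1}{124} \approx 0.0080645$
$\left(Z + \frac{-78 - 65}{-28 + 4 \left(-5\right)}\right)^{2} = \left(\frac{1}{124} + \frac{-78 - 65}{-28 + 4 \left(-5\right)}\right)^{2} = \left(\frac{1}{124} - \frac{143}{-28 - 20}\right)^{2} = \left(\frac{1}{124} - \frac{143}{-48}\right)^{2} = \left(\frac{1}{124} - - \frac{143}{48}\right)^{2} = \left(\frac{1}{124} + \frac{143}{48}\right)^{2} = \left(\frac{4445}{1488}\right)^{2} = \frac{19758025}{2214144}$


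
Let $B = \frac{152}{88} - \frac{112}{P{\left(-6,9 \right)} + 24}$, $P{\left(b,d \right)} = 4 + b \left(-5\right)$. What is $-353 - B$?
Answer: $- \frac{112542}{319} \approx -352.8$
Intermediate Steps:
$P{\left(b,d \right)} = 4 - 5 b$
$B = - \frac{65}{319}$ ($B = \frac{152}{88} - \frac{112}{\left(4 - -30\right) + 24} = 152 \cdot \frac{1}{88} - \frac{112}{\left(4 + 30\right) + 24} = \frac{19}{11} - \frac{112}{34 + 24} = \frac{19}{11} - \frac{112}{58} = \frac{19}{11} - \frac{56}{29} = - \frac{65}{319} \approx -0.20376$)
$-353 - B = -353 - - \frac{65}{319} = -353 + \frac{65}{319} = - \frac{112542}{319}$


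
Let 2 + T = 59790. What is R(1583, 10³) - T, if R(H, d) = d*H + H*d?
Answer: 3106212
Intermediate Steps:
T = 59788 (T = -2 + 59790 = 59788)
R(H, d) = 2*H*d (R(H, d) = H*d + H*d = 2*H*d)
R(1583, 10³) - T = 2*1583*10³ - 1*59788 = 2*1583*1000 - 59788 = 3166000 - 59788 = 3106212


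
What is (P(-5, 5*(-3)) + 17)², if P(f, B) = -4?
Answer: 169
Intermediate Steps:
(P(-5, 5*(-3)) + 17)² = (-4 + 17)² = 13² = 169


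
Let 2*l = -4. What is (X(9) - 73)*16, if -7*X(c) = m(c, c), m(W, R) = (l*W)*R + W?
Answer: -5728/7 ≈ -818.29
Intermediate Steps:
l = -2 (l = (½)*(-4) = -2)
m(W, R) = W - 2*R*W (m(W, R) = (-2*W)*R + W = -2*R*W + W = W - 2*R*W)
X(c) = -c*(1 - 2*c)/7
(X(9) - 73)*16 = ((⅐)*9*(-1 + 2*9) - 73)*16 = ((⅐)*9*(-1 + 18) - 73)*16 = ((⅐)*9*17 - 73)*16 = (153/7 - 73)*16 = -358/7*16 = -5728/7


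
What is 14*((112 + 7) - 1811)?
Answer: -23688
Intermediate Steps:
14*((112 + 7) - 1811) = 14*(119 - 1811) = 14*(-1692) = -23688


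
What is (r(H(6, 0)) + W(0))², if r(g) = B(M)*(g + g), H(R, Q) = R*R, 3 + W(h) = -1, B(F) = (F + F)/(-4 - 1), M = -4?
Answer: 309136/25 ≈ 12365.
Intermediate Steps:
B(F) = -2*F/5 (B(F) = (2*F)/(-5) = (2*F)*(-⅕) = -2*F/5)
W(h) = -4 (W(h) = -3 - 1 = -4)
H(R, Q) = R²
r(g) = 16*g/5 (r(g) = (-⅖*(-4))*(g + g) = 8*(2*g)/5 = 16*g/5)
(r(H(6, 0)) + W(0))² = ((16/5)*6² - 4)² = ((16/5)*36 - 4)² = (576/5 - 4)² = (556/5)² = 309136/25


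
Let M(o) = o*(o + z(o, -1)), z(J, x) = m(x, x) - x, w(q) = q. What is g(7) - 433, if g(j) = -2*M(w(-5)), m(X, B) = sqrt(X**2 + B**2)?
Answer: -473 + 10*sqrt(2) ≈ -458.86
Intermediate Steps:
m(X, B) = sqrt(B**2 + X**2)
z(J, x) = -x + sqrt(2)*sqrt(x**2) (z(J, x) = sqrt(x**2 + x**2) - x = sqrt(2*x**2) - x = sqrt(2)*sqrt(x**2) - x = -x + sqrt(2)*sqrt(x**2))
M(o) = o*(1 + o + sqrt(2)) (M(o) = o*(o + (-1*(-1) + sqrt(2)*sqrt((-1)**2))) = o*(o + (1 + sqrt(2)*sqrt(1))) = o*(o + (1 + sqrt(2)*1)) = o*(o + (1 + sqrt(2))) = o*(1 + o + sqrt(2)))
g(j) = -40 + 10*sqrt(2) (g(j) = -(-10)*(1 - 5 + sqrt(2)) = -(-10)*(-4 + sqrt(2)) = -2*(20 - 5*sqrt(2)) = -40 + 10*sqrt(2))
g(7) - 433 = (-40 + 10*sqrt(2)) - 433 = -473 + 10*sqrt(2)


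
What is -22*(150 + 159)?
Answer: -6798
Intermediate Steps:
-22*(150 + 159) = -22*309 = -6798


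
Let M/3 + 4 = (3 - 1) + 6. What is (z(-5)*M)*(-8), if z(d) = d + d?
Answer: 960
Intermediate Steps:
M = 12 (M = -12 + 3*((3 - 1) + 6) = -12 + 3*(2 + 6) = -12 + 3*8 = -12 + 24 = 12)
z(d) = 2*d
(z(-5)*M)*(-8) = ((2*(-5))*12)*(-8) = -10*12*(-8) = -120*(-8) = 960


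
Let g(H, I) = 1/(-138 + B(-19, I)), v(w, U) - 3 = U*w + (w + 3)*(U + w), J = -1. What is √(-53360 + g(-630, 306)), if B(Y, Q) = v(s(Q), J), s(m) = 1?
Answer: 3*I*√27415186/68 ≈ 231.0*I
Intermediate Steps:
v(w, U) = 3 + U*w + (3 + w)*(U + w) (v(w, U) = 3 + (U*w + (w + 3)*(U + w)) = 3 + (U*w + (3 + w)*(U + w)) = 3 + U*w + (3 + w)*(U + w))
B(Y, Q) = 2 (B(Y, Q) = 3 + 1² + 3*(-1) + 3*1 + 2*(-1)*1 = 3 + 1 - 3 + 3 - 2 = 2)
g(H, I) = -1/136 (g(H, I) = 1/(-138 + 2) = 1/(-136) = -1/136)
√(-53360 + g(-630, 306)) = √(-53360 - 1/136) = √(-7256961/136) = 3*I*√27415186/68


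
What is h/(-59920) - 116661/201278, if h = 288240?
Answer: -116083389/21536746 ≈ -5.3900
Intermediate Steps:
h/(-59920) - 116661/201278 = 288240/(-59920) - 116661/201278 = 288240*(-1/59920) - 116661*1/201278 = -3603/749 - 116661/201278 = -116083389/21536746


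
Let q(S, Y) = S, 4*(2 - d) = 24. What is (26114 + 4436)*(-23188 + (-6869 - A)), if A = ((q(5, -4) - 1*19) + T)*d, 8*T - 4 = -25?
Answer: -920272925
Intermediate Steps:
T = -21/8 (T = ½ + (⅛)*(-25) = ½ - 25/8 = -21/8 ≈ -2.6250)
d = -4 (d = 2 - ¼*24 = 2 - 6 = -4)
A = 133/2 (A = ((5 - 1*19) - 21/8)*(-4) = ((5 - 19) - 21/8)*(-4) = (-14 - 21/8)*(-4) = -133/8*(-4) = 133/2 ≈ 66.500)
(26114 + 4436)*(-23188 + (-6869 - A)) = (26114 + 4436)*(-23188 + (-6869 - 1*133/2)) = 30550*(-23188 + (-6869 - 133/2)) = 30550*(-23188 - 13871/2) = 30550*(-60247/2) = -920272925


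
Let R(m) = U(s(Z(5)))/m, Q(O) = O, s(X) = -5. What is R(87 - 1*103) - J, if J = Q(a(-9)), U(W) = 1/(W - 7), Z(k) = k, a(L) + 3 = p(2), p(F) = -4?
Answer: 1345/192 ≈ 7.0052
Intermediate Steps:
a(L) = -7 (a(L) = -3 - 4 = -7)
U(W) = 1/(-7 + W)
J = -7
R(m) = -1/(12*m) (R(m) = 1/((-7 - 5)*m) = 1/((-12)*m) = -1/(12*m))
R(87 - 1*103) - J = -1/(12*(87 - 1*103)) - 1*(-7) = -1/(12*(87 - 103)) + 7 = -1/12/(-16) + 7 = -1/12*(-1/16) + 7 = 1/192 + 7 = 1345/192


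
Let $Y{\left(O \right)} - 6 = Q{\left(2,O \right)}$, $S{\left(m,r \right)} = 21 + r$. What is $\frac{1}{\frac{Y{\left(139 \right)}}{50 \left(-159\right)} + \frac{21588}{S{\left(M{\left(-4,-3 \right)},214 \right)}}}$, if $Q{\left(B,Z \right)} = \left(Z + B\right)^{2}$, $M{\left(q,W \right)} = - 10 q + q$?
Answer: $\frac{124550}{11130077} \approx 0.01119$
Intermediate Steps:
$M{\left(q,W \right)} = - 9 q$
$Q{\left(B,Z \right)} = \left(B + Z\right)^{2}$
$Y{\left(O \right)} = 6 + \left(2 + O\right)^{2}$
$\frac{1}{\frac{Y{\left(139 \right)}}{50 \left(-159\right)} + \frac{21588}{S{\left(M{\left(-4,-3 \right)},214 \right)}}} = \frac{1}{\frac{6 + \left(2 + 139\right)^{2}}{50 \left(-159\right)} + \frac{21588}{21 + 214}} = \frac{1}{\frac{6 + 141^{2}}{-7950} + \frac{21588}{235}} = \frac{1}{\left(6 + 19881\right) \left(- \frac{1}{7950}\right) + 21588 \cdot \frac{1}{235}} = \frac{1}{19887 \left(- \frac{1}{7950}\right) + \frac{21588}{235}} = \frac{1}{- \frac{6629}{2650} + \frac{21588}{235}} = \frac{1}{\frac{11130077}{124550}} = \frac{124550}{11130077}$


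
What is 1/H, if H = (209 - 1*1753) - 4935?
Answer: -1/6479 ≈ -0.00015434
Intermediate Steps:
H = -6479 (H = (209 - 1753) - 4935 = -1544 - 4935 = -6479)
1/H = 1/(-6479) = -1/6479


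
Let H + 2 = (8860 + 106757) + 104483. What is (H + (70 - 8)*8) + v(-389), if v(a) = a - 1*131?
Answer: 220074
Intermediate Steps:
v(a) = -131 + a (v(a) = a - 131 = -131 + a)
H = 220098 (H = -2 + ((8860 + 106757) + 104483) = -2 + (115617 + 104483) = -2 + 220100 = 220098)
(H + (70 - 8)*8) + v(-389) = (220098 + (70 - 8)*8) + (-131 - 389) = (220098 + 62*8) - 520 = (220098 + 496) - 520 = 220594 - 520 = 220074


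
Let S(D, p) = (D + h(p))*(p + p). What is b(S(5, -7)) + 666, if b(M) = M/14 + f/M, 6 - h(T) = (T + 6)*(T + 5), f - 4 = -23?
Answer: 82801/126 ≈ 657.15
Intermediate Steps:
f = -19 (f = 4 - 23 = -19)
h(T) = 6 - (5 + T)*(6 + T) (h(T) = 6 - (T + 6)*(T + 5) = 6 - (6 + T)*(5 + T) = 6 - (5 + T)*(6 + T))
S(D, p) = 2*p*(-24 + D - p² - 11*p) (S(D, p) = (D + (-24 - p² - 11*p))*(p + p) = (-24 + D - p² - 11*p)*(2*p) = 2*p*(-24 + D - p² - 11*p))
b(M) = -19/M + M/14 (b(M) = M/14 - 19/M = -19/M + M/14)
b(S(5, -7)) + 666 = (-19*(-1/(14*(-24 + 5 - 1*(-7)² - 11*(-7)))) + (2*(-7)*(-24 + 5 - 1*(-7)² - 11*(-7)))/14) + 666 = (-19*(-1/(14*(-24 + 5 - 1*49 + 77))) + (2*(-7)*(-24 + 5 - 1*49 + 77))/14) + 666 = (-19*(-1/(14*(-24 + 5 - 49 + 77))) + (2*(-7)*(-24 + 5 - 49 + 77))/14) + 666 = (-19/(2*(-7)*9) + (2*(-7)*9)/14) + 666 = (-19/(-126) + (1/14)*(-126)) + 666 = (-19*(-1/126) - 9) + 666 = (19/126 - 9) + 666 = -1115/126 + 666 = 82801/126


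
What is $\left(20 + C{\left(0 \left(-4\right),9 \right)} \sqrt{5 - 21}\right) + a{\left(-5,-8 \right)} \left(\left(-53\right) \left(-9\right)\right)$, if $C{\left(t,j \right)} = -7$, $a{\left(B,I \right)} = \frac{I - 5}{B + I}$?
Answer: $497 - 28 i \approx 497.0 - 28.0 i$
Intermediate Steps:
$a{\left(B,I \right)} = \frac{-5 + I}{B + I}$
$\left(20 + C{\left(0 \left(-4\right),9 \right)} \sqrt{5 - 21}\right) + a{\left(-5,-8 \right)} \left(\left(-53\right) \left(-9\right)\right) = \left(20 - 7 \sqrt{5 - 21}\right) + \frac{-5 - 8}{-5 - 8} \left(\left(-53\right) \left(-9\right)\right) = \left(20 - 7 \sqrt{-16}\right) + \frac{1}{-13} \left(-13\right) 477 = \left(20 - 7 \cdot 4 i\right) + \left(- \frac{1}{13}\right) \left(-13\right) 477 = \left(20 - 28 i\right) + 1 \cdot 477 = \left(20 - 28 i\right) + 477 = 497 - 28 i$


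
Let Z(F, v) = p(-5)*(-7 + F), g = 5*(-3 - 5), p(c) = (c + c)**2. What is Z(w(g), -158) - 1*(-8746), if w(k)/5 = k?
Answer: -11954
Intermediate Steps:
p(c) = 4*c**2 (p(c) = (2*c)**2 = 4*c**2)
g = -40 (g = 5*(-8) = -40)
w(k) = 5*k
Z(F, v) = -700 + 100*F (Z(F, v) = (4*(-5)**2)*(-7 + F) = (4*25)*(-7 + F) = 100*(-7 + F) = -700 + 100*F)
Z(w(g), -158) - 1*(-8746) = (-700 + 100*(5*(-40))) - 1*(-8746) = (-700 + 100*(-200)) + 8746 = (-700 - 20000) + 8746 = -20700 + 8746 = -11954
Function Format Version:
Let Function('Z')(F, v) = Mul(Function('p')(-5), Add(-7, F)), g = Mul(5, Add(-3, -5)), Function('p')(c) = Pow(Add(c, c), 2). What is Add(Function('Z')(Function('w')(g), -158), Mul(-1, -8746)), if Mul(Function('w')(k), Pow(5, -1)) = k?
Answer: -11954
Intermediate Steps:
Function('p')(c) = Mul(4, Pow(c, 2)) (Function('p')(c) = Pow(Mul(2, c), 2) = Mul(4, Pow(c, 2)))
g = -40 (g = Mul(5, -8) = -40)
Function('w')(k) = Mul(5, k)
Function('Z')(F, v) = Add(-700, Mul(100, F)) (Function('Z')(F, v) = Mul(Mul(4, Pow(-5, 2)), Add(-7, F)) = Mul(Mul(4, 25), Add(-7, F)) = Mul(100, Add(-7, F)) = Add(-700, Mul(100, F)))
Add(Function('Z')(Function('w')(g), -158), Mul(-1, -8746)) = Add(Add(-700, Mul(100, Mul(5, -40))), Mul(-1, -8746)) = Add(Add(-700, Mul(100, -200)), 8746) = Add(Add(-700, -20000), 8746) = Add(-20700, 8746) = -11954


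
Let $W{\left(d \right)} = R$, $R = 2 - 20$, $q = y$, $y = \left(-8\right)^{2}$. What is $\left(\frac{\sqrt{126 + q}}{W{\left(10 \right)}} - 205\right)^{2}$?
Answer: $\frac{\left(3690 + \sqrt{190}\right)^{2}}{324} \approx 42340.0$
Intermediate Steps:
$y = 64$
$q = 64$
$R = -18$ ($R = 2 - 20 = -18$)
$W{\left(d \right)} = -18$
$\left(\frac{\sqrt{126 + q}}{W{\left(10 \right)}} - 205\right)^{2} = \left(\frac{\sqrt{126 + 64}}{-18} - 205\right)^{2} = \left(\sqrt{190} \left(- \frac{1}{18}\right) - 205\right)^{2} = \left(- \frac{\sqrt{190}}{18} - 205\right)^{2} = \left(-205 - \frac{\sqrt{190}}{18}\right)^{2}$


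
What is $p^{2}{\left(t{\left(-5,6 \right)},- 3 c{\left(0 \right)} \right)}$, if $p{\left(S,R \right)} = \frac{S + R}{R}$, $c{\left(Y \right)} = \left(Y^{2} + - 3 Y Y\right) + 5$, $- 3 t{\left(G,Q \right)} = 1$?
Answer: $\frac{2116}{2025} \approx 1.0449$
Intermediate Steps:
$t{\left(G,Q \right)} = - \frac{1}{3}$ ($t{\left(G,Q \right)} = \left(- \frac{1}{3}\right) 1 = - \frac{1}{3}$)
$c{\left(Y \right)} = 5 - 2 Y^{2}$ ($c{\left(Y \right)} = \left(Y^{2} - 3 Y^{2}\right) + 5 = - 2 Y^{2} + 5 = 5 - 2 Y^{2}$)
$p{\left(S,R \right)} = \frac{R + S}{R}$
$p^{2}{\left(t{\left(-5,6 \right)},- 3 c{\left(0 \right)} \right)} = \left(\frac{- 3 \left(5 - 2 \cdot 0^{2}\right) - \frac{1}{3}}{\left(-3\right) \left(5 - 2 \cdot 0^{2}\right)}\right)^{2} = \left(\frac{- 3 \left(5 - 0\right) - \frac{1}{3}}{\left(-3\right) \left(5 - 0\right)}\right)^{2} = \left(\frac{- 3 \left(5 + 0\right) - \frac{1}{3}}{\left(-3\right) \left(5 + 0\right)}\right)^{2} = \left(\frac{\left(-3\right) 5 - \frac{1}{3}}{\left(-3\right) 5}\right)^{2} = \left(\frac{-15 - \frac{1}{3}}{-15}\right)^{2} = \left(\left(- \frac{1}{15}\right) \left(- \frac{46}{3}\right)\right)^{2} = \left(\frac{46}{45}\right)^{2} = \frac{2116}{2025}$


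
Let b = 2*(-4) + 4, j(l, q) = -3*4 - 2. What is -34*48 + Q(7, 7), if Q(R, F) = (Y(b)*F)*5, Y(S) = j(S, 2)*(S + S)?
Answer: 2288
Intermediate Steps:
j(l, q) = -14 (j(l, q) = -12 - 2 = -14)
b = -4 (b = -8 + 4 = -4)
Y(S) = -28*S (Y(S) = -14*(S + S) = -28*S)
Q(R, F) = 560*F (Q(R, F) = ((-28*(-4))*F)*5 = (112*F)*5 = 560*F)
-34*48 + Q(7, 7) = -34*48 + 560*7 = -1632 + 3920 = 2288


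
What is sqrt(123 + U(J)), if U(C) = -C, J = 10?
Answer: sqrt(113) ≈ 10.630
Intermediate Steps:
sqrt(123 + U(J)) = sqrt(123 - 1*10) = sqrt(123 - 10) = sqrt(113)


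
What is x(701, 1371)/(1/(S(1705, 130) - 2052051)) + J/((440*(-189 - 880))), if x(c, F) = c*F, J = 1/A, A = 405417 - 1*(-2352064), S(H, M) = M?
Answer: -2557755453623661330115561/1297008763160 ≈ -1.9720e+12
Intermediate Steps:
A = 2757481 (A = 405417 + 2352064 = 2757481)
J = 1/2757481 ≈ 3.6265e-7
x(c, F) = F*c
x(701, 1371)/(1/(S(1705, 130) - 2052051)) + J/((440*(-189 - 880))) = (1371*701)/(1/(130 - 2052051)) + 1/(2757481*((440*(-189 - 880)))) = 961071/(1/(-2051921)) + 1/(2757481*((440*(-1069)))) = 961071/(-1/2051921) + (1/2757481)/(-470360) = 961071*(-2051921) + (1/2757481)*(-1/470360) = -1972041767391 - 1/1297008763160 = -2557755453623661330115561/1297008763160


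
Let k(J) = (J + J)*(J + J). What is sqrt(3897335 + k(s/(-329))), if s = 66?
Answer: sqrt(421851455159)/329 ≈ 1974.2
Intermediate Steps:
k(J) = 4*J**2 (k(J) = (2*J)*(2*J) = 4*J**2)
sqrt(3897335 + k(s/(-329))) = sqrt(3897335 + 4*(66/(-329))**2) = sqrt(3897335 + 4*(66*(-1/329))**2) = sqrt(3897335 + 4*(-66/329)**2) = sqrt(3897335 + 4*(4356/108241)) = sqrt(3897335 + 17424/108241) = sqrt(421851455159/108241) = sqrt(421851455159)/329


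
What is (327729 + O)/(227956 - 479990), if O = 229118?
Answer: -556847/252034 ≈ -2.2094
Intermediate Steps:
(327729 + O)/(227956 - 479990) = (327729 + 229118)/(227956 - 479990) = 556847/(-252034) = 556847*(-1/252034) = -556847/252034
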